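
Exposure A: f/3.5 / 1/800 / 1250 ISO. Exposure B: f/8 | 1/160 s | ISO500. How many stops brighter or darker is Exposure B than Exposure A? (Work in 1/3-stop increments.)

Aperture: f/3.5 → f/4 → f/4.5 → f/5 → f/5.6 → f/6.3 → f/7.1 → f/8 — 2 1/3 stops smaller aperture (darker).
Shutter speed: 1/800 → 1/640 → 1/500 → 1/400 → 1/320 → 1/250 → 1/200 → 1/160 — 2 1/3 stops slower (brighter).
ISO: 1250 → 1000 → 800 → 640 → 500 — 1 1/3 stops dropped (darker).
Net: −2 1/3 +2 1/3 −1 1/3 = −1 1/3 stops.

1 1/3 stops darker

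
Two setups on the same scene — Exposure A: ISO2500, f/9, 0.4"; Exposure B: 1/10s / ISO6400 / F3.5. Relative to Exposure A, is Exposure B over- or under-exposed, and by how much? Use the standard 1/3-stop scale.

2 stops brighter

Aperture: f/9 → f/8 → f/7.1 → f/6.3 → f/5.6 → f/5 → f/4.5 → f/4 → f/3.5 — 2 2/3 stops wider (brighter).
Shutter speed: 0.4 → 0.3 → 1/4 → 1/5 → 1/6 → 1/8 → 1/10 — 2 stops shorter (darker).
ISO: 2500 → 3200 → 4000 → 5000 → 6400 — 1 1/3 stops raised (brighter).
Net: +2 2/3 −2 +1 1/3 = +2 stops.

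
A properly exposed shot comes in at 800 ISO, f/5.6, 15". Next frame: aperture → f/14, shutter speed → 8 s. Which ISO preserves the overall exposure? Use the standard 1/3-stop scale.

Aperture: f/5.6 → f/6.3 → f/7.1 → f/8 → f/9 → f/10 → f/11 → f/13 → f/14 — 2 2/3 stops narrower (darker).
Shutter speed: 15 → 13 → 10 → 8 — 1 stop shorter (darker).
Net change so far: 3 2/3 stops darker. Offset with the ISO: 800 → 1000 → 1250 → 1600 → 2000 → 2500 → 3200 → 4000 → 5000 → 6400 → 8000 → 10000.

ISO 10000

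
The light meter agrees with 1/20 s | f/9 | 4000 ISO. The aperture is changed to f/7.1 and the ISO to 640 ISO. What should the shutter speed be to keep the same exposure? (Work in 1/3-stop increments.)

Aperture: f/9 → f/8 → f/7.1 — 2/3 stop larger aperture (brighter).
ISO: 4000 → 3200 → 2500 → 2000 → 1600 → 1250 → 1000 → 800 → 640 — 2 2/3 stops dropped (darker).
Net change so far: 2 stops darker. Offset with the shutter speed: 1/20 → 1/15 → 1/13 → 1/10 → 1/8 → 1/6 → 1/5.

1/5s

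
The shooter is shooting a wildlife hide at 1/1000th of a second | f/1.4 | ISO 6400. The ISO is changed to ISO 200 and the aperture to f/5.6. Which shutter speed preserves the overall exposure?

ISO: 6400 → 3200 → 1600 → 800 → 400 → 200 — 5 stops lower (darker).
Aperture: f/1.4 → f/2 → f/2.8 → f/4 → f/5.6 — 4 stops smaller aperture (darker).
Net change so far: 9 stops darker. Offset with the shutter speed: 1/1000 → 1/500 → 1/250 → 1/125 → 1/60 → 1/30 → 1/15 → 1/8 → 1/4 → 1/2.

1/2s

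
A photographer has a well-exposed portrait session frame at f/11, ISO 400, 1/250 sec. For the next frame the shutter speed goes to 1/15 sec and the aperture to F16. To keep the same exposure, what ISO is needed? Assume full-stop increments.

ISO 50

Shutter speed: 1/250 → 1/125 → 1/60 → 1/30 → 1/15 — 4 stops slower (brighter).
Aperture: f/11 → f/16 — 1 stop smaller aperture (darker).
Net change so far: 3 stops brighter. Offset with the ISO: 400 → 200 → 100 → 50.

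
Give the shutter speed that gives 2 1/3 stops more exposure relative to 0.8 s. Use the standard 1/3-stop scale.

4 s

Shutter speed: 0.8 → 1 → 1.3 → 1.6 → 2 → 2.5 → 3.2 → 4 — 2 1/3 stops longer (brighter).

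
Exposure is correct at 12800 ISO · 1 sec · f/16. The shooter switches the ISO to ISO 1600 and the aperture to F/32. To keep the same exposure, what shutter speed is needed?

30 s

ISO: 12800 → 6400 → 3200 → 1600 — 3 stops dropped (darker).
Aperture: f/16 → f/22 → f/32 — 2 stops narrower (darker).
Net change so far: 5 stops darker. Offset with the shutter speed: 1 → 2 → 4 → 8 → 15 → 30.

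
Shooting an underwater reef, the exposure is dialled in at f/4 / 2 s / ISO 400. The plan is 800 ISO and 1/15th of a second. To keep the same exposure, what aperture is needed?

ISO: 400 → 800 — 1 stop raised (brighter).
Shutter speed: 2 → 1 → 1/2 → 1/4 → 1/8 → 1/15 — 5 stops shorter (darker).
Net change so far: 4 stops darker. Offset with the aperture: f/4 → f/2.8 → f/2 → f/1.4 → f/1.0.

f/1.0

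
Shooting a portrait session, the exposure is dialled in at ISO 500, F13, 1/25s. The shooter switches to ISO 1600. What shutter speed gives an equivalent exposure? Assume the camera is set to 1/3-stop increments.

ISO: 500 → 640 → 800 → 1000 → 1250 → 1600 — 1 2/3 stops higher (brighter).
Need 1 2/3 stops darker from the shutter speed: 1/25 → 1/30 → 1/40 → 1/50 → 1/60 → 1/80.

1/80s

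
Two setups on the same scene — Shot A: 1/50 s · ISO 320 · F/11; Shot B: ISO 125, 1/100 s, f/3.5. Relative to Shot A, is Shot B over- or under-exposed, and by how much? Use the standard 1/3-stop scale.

1 stop brighter

Aperture: f/11 → f/10 → f/9 → f/8 → f/7.1 → f/6.3 → f/5.6 → f/5 → f/4.5 → f/4 → f/3.5 — 3 1/3 stops larger aperture (brighter).
Shutter speed: 1/50 → 1/60 → 1/80 → 1/100 — 1 stop shorter (darker).
ISO: 320 → 250 → 200 → 160 → 125 — 1 1/3 stops dropped (darker).
Net: +3 1/3 −1 −1 1/3 = +1 stop.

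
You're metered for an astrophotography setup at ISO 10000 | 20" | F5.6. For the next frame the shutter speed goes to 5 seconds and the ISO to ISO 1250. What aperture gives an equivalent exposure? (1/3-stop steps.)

f/1.0

Shutter speed: 20 → 15 → 13 → 10 → 8 → 6 → 5 — 2 stops faster (darker).
ISO: 10000 → 8000 → 6400 → 5000 → 4000 → 3200 → 2500 → 2000 → 1600 → 1250 — 3 stops lower (darker).
Net change so far: 5 stops darker. Offset with the aperture: f/5.6 → f/5 → f/4.5 → f/4 → f/3.5 → f/3.2 → f/2.8 → f/2.5 → f/2.2 → f/2 → f/1.8 → f/1.6 → f/1.4 → f/1.2 → f/1.1 → f/1.0.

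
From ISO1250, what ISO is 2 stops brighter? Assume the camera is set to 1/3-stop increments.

ISO 5000

ISO: 1250 → 1600 → 2000 → 2500 → 3200 → 4000 → 5000 — 2 stops raised (brighter).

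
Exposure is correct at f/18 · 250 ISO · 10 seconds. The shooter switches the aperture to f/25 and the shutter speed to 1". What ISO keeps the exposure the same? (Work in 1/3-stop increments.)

Aperture: f/18 → f/20 → f/22 → f/25 — 1 stop smaller aperture (darker).
Shutter speed: 10 → 8 → 6 → 5 → 4 → 3.2 → 2.5 → 2 → 1.6 → 1.3 → 1 — 3 1/3 stops faster (darker).
Net change so far: 4 1/3 stops darker. Offset with the ISO: 250 → 320 → 400 → 500 → 640 → 800 → 1000 → 1250 → 1600 → 2000 → 2500 → 3200 → 4000 → 5000.

ISO 5000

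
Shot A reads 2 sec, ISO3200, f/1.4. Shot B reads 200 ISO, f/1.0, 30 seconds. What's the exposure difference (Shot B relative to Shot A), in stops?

Aperture: f/1.4 → f/1.0 — 1 stop larger aperture (brighter).
Shutter speed: 2 → 4 → 8 → 15 → 30 — 4 stops slower (brighter).
ISO: 3200 → 1600 → 800 → 400 → 200 — 4 stops lower (darker).
Net: +1 +4 −4 = +1 stop.

1 stop brighter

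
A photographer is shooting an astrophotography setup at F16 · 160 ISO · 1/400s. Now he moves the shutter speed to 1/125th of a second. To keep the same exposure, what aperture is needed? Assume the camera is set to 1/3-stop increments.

f/29

Shutter speed: 1/400 → 1/320 → 1/250 → 1/200 → 1/160 → 1/125 — 1 2/3 stops slower (brighter).
Need 1 2/3 stops darker from the aperture: f/16 → f/18 → f/20 → f/22 → f/25 → f/29.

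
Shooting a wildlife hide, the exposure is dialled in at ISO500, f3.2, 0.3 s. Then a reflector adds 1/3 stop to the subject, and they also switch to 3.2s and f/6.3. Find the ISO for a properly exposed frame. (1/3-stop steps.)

Scene light: 1/3 stop brighter.
Shutter speed: 0.3 → 0.4 → 0.5 → 0.6 → 0.8 → 1 → 1.3 → 1.6 → 2 → 2.5 → 3.2 — 3 1/3 stops slower (brighter).
Aperture: f/3.2 → f/3.5 → f/4 → f/4.5 → f/5 → f/5.6 → f/6.3 — 2 stops stopped down (darker).
Net so far: 1 2/3 stops brighter. ISO: 500 → 400 → 320 → 250 → 200 → 160.

ISO 160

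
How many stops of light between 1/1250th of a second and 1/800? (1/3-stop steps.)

1/1250 → 1/1000 → 1/800 — count the steps: 2 third-stops = 2/3 stop.

2/3 stop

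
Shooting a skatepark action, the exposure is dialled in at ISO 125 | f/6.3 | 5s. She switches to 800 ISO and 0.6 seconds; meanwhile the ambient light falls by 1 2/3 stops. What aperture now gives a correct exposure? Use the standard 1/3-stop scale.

Scene light: 1 2/3 stops darker.
ISO: 125 → 160 → 200 → 250 → 320 → 400 → 500 → 640 → 800 — 2 2/3 stops higher (brighter).
Shutter speed: 5 → 4 → 3.2 → 2.5 → 2 → 1.6 → 1.3 → 1 → 0.8 → 0.6 — 3 stops shorter (darker).
Net so far: 2 stops darker. Aperture: f/6.3 → f/5.6 → f/5 → f/4.5 → f/4 → f/3.5 → f/3.2.

f/3.2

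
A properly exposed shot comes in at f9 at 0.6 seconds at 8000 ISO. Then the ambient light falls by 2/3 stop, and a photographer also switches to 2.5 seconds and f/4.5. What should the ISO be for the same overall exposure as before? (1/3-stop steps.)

Scene light: 2/3 stop darker.
Shutter speed: 0.6 → 0.8 → 1 → 1.3 → 1.6 → 2 → 2.5 — 2 stops longer (brighter).
Aperture: f/9 → f/8 → f/7.1 → f/6.3 → f/5.6 → f/5 → f/4.5 — 2 stops opened up (brighter).
Net so far: 3 1/3 stops brighter. ISO: 8000 → 6400 → 5000 → 4000 → 3200 → 2500 → 2000 → 1600 → 1250 → 1000 → 800.

ISO 800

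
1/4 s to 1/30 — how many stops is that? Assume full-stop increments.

3 stops

1/4 → 1/8 → 1/15 → 1/30 — count the steps: 3 stops.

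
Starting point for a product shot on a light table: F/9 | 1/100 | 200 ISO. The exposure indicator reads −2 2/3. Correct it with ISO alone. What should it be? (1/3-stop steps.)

ISO 1250

Underexposed by 2 2/3 stops → need 2 2/3 stops brighter.
ISO: 200 → 250 → 320 → 400 → 500 → 640 → 800 → 1000 → 1250.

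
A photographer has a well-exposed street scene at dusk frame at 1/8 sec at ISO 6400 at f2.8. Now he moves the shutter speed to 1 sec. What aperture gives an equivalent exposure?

Shutter speed: 1/8 → 1/4 → 1/2 → 1 — 3 stops slower (brighter).
Need 3 stops darker from the aperture: f/2.8 → f/4 → f/5.6 → f/8.

f/8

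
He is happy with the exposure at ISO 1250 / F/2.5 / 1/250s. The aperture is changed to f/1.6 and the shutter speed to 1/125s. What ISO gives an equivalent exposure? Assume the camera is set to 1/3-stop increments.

ISO 250

Aperture: f/2.5 → f/2.2 → f/2 → f/1.8 → f/1.6 — 1 1/3 stops larger aperture (brighter).
Shutter speed: 1/250 → 1/200 → 1/160 → 1/125 — 1 stop longer (brighter).
Net change so far: 2 1/3 stops brighter. Offset with the ISO: 1250 → 1000 → 800 → 640 → 500 → 400 → 320 → 250.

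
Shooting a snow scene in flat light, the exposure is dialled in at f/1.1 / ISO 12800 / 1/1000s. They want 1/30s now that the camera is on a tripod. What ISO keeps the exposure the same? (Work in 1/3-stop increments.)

Shutter speed: 1/1000 → 1/800 → 1/640 → 1/500 → 1/400 → 1/320 → 1/250 → 1/200 → 1/160 → 1/125 → 1/100 → 1/80 → 1/60 → 1/50 → 1/40 → 1/30 — 5 stops longer (brighter).
Need 5 stops darker from the ISO: 12800 → 10000 → 8000 → 6400 → 5000 → 4000 → 3200 → 2500 → 2000 → 1600 → 1250 → 1000 → 800 → 640 → 500 → 400.

ISO 400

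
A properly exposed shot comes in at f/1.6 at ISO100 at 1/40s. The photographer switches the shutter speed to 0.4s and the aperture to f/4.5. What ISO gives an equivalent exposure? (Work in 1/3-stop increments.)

ISO 50

Shutter speed: 1/40 → 1/30 → 1/25 → 1/20 → 1/15 → 1/13 → 1/10 → 1/8 → 1/6 → 1/5 → 1/4 → 0.3 → 0.4 — 4 stops longer (brighter).
Aperture: f/1.6 → f/1.8 → f/2 → f/2.2 → f/2.5 → f/2.8 → f/3.2 → f/3.5 → f/4 → f/4.5 — 3 stops stopped down (darker).
Net change so far: 1 stop brighter. Offset with the ISO: 100 → 80 → 64 → 50.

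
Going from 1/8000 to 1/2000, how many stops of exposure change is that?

1/8000 → 1/4000 → 1/2000 — count the steps: 2 stops.

2 stops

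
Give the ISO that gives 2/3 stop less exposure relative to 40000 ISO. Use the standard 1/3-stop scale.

ISO 25600

ISO: 40000 → 32000 → 25600 — 2/3 stop lower (darker).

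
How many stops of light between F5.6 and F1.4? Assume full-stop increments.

f/5.6 → f/4 → f/2.8 → f/2 → f/1.4 — count the steps: 4 stops.

4 stops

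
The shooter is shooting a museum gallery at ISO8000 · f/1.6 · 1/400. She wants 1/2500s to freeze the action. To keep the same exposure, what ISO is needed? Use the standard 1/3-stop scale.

Shutter speed: 1/400 → 1/500 → 1/640 → 1/800 → 1/1000 → 1/1250 → 1/1600 → 1/2000 → 1/2500 — 2 2/3 stops faster (darker).
Need 2 2/3 stops brighter from the ISO: 8000 → 10000 → 12800 → 16000 → 20000 → 25600 → 32000 → 40000 → 51200.

ISO 51200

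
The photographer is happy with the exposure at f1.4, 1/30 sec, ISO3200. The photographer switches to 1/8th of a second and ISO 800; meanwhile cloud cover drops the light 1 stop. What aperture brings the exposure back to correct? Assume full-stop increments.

f/1.0

Scene light: 1 stop darker.
Shutter speed: 1/30 → 1/15 → 1/8 — 2 stops longer (brighter).
ISO: 3200 → 1600 → 800 — 2 stops lower (darker).
Net so far: 1 stop darker. Aperture: f/1.4 → f/1.0.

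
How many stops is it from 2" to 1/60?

2 → 1 → 1/2 → 1/4 → 1/8 → 1/15 → 1/30 → 1/60 — count the steps: 7 stops.

7 stops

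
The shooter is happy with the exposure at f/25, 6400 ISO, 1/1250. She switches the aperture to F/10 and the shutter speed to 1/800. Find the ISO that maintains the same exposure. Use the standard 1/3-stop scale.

Aperture: f/25 → f/22 → f/20 → f/18 → f/16 → f/14 → f/13 → f/11 → f/10 — 2 2/3 stops larger aperture (brighter).
Shutter speed: 1/1250 → 1/1000 → 1/800 — 2/3 stop longer (brighter).
Net change so far: 3 1/3 stops brighter. Offset with the ISO: 6400 → 5000 → 4000 → 3200 → 2500 → 2000 → 1600 → 1250 → 1000 → 800 → 640.

ISO 640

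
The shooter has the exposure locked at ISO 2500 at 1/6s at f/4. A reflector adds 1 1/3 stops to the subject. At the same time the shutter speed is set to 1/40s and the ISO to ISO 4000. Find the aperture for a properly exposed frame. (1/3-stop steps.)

f/3.2

Scene light: 1 1/3 stops brighter.
Shutter speed: 1/6 → 1/8 → 1/10 → 1/13 → 1/15 → 1/20 → 1/25 → 1/30 → 1/40 — 2 2/3 stops faster (darker).
ISO: 2500 → 3200 → 4000 — 2/3 stop raised (brighter).
Net so far: 2/3 stop darker. Aperture: f/4 → f/3.5 → f/3.2.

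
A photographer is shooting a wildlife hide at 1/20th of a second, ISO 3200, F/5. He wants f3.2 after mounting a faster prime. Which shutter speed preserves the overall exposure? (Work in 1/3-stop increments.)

1/50s

Aperture: f/5 → f/4.5 → f/4 → f/3.5 → f/3.2 — 1 1/3 stops wider (brighter).
Need 1 1/3 stops darker from the shutter speed: 1/20 → 1/25 → 1/30 → 1/40 → 1/50.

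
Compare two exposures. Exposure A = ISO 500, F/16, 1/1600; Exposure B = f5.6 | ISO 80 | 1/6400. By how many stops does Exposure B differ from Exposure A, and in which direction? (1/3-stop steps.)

Aperture: f/16 → f/14 → f/13 → f/11 → f/10 → f/9 → f/8 → f/7.1 → f/6.3 → f/5.6 — 3 stops larger aperture (brighter).
Shutter speed: 1/1600 → 1/2000 → 1/2500 → 1/3200 → 1/4000 → 1/5000 → 1/6400 — 2 stops shorter (darker).
ISO: 500 → 400 → 320 → 250 → 200 → 160 → 125 → 100 → 80 — 2 2/3 stops lower (darker).
Net: +3 −2 −2 2/3 = −1 2/3 stops.

1 2/3 stops darker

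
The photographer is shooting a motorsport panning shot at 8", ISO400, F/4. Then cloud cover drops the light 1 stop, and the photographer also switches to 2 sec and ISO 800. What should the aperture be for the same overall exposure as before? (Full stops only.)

Scene light: 1 stop darker.
Shutter speed: 8 → 4 → 2 — 2 stops shorter (darker).
ISO: 400 → 800 — 1 stop higher (brighter).
Net so far: 2 stops darker. Aperture: f/4 → f/2.8 → f/2.

f/2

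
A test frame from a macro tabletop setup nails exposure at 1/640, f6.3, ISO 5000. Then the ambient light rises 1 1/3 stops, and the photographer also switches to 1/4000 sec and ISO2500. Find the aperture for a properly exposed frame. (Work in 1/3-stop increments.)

f/2.8

Scene light: 1 1/3 stops brighter.
Shutter speed: 1/640 → 1/800 → 1/1000 → 1/1250 → 1/1600 → 1/2000 → 1/2500 → 1/3200 → 1/4000 — 2 2/3 stops shorter (darker).
ISO: 5000 → 4000 → 3200 → 2500 — 1 stop dropped (darker).
Net so far: 2 1/3 stops darker. Aperture: f/6.3 → f/5.6 → f/5 → f/4.5 → f/4 → f/3.5 → f/3.2 → f/2.8.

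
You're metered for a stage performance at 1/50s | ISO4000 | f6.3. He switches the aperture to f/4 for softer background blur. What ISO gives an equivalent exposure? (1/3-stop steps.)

ISO 1600

Aperture: f/6.3 → f/5.6 → f/5 → f/4.5 → f/4 — 1 1/3 stops larger aperture (brighter).
Need 1 1/3 stops darker from the ISO: 4000 → 3200 → 2500 → 2000 → 1600.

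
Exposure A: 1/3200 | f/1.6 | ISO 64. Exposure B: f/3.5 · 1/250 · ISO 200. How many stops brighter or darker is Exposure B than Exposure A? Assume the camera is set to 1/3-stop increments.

3 stops brighter

Aperture: f/1.6 → f/1.8 → f/2 → f/2.2 → f/2.5 → f/2.8 → f/3.2 → f/3.5 — 2 1/3 stops smaller aperture (darker).
Shutter speed: 1/3200 → 1/2500 → 1/2000 → 1/1600 → 1/1250 → 1/1000 → 1/800 → 1/640 → 1/500 → 1/400 → 1/320 → 1/250 — 3 2/3 stops slower (brighter).
ISO: 64 → 80 → 100 → 125 → 160 → 200 — 1 2/3 stops raised (brighter).
Net: −2 1/3 +3 2/3 +1 2/3 = +3 stops.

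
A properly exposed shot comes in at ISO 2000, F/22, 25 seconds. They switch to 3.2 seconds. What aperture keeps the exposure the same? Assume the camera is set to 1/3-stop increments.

Shutter speed: 25 → 20 → 15 → 13 → 10 → 8 → 6 → 5 → 4 → 3.2 — 3 stops shorter (darker).
Need 3 stops brighter from the aperture: f/22 → f/20 → f/18 → f/16 → f/14 → f/13 → f/11 → f/10 → f/9 → f/8.

f/8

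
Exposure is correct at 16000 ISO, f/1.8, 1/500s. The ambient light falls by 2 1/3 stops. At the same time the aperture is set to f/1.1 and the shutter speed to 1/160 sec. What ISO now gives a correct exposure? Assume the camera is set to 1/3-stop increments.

ISO 10000

Scene light: 2 1/3 stops darker.
Aperture: f/1.8 → f/1.6 → f/1.4 → f/1.2 → f/1.1 — 1 1/3 stops opened up (brighter).
Shutter speed: 1/500 → 1/400 → 1/320 → 1/250 → 1/200 → 1/160 — 1 2/3 stops longer (brighter).
Net so far: 2/3 stop brighter. ISO: 16000 → 12800 → 10000.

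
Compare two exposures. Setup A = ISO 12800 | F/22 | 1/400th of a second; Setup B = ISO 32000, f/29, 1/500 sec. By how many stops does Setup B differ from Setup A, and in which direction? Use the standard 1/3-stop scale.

Aperture: f/22 → f/25 → f/29 — 2/3 stop stopped down (darker).
Shutter speed: 1/400 → 1/500 — 1/3 stop shorter (darker).
ISO: 12800 → 16000 → 20000 → 25600 → 32000 — 1 1/3 stops higher (brighter).
Net: −2/3 −1/3 +1 1/3 = +1/3 stops.

1/3 stop brighter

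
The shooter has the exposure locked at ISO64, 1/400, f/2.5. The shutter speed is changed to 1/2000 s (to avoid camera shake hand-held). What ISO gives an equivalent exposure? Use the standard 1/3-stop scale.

Shutter speed: 1/400 → 1/500 → 1/640 → 1/800 → 1/1000 → 1/1250 → 1/1600 → 1/2000 — 2 1/3 stops faster (darker).
Need 2 1/3 stops brighter from the ISO: 64 → 80 → 100 → 125 → 160 → 200 → 250 → 320.

ISO 320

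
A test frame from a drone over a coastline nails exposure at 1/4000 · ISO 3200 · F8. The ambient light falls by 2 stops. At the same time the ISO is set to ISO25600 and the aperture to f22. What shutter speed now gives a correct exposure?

Scene light: 2 stops darker.
ISO: 3200 → 6400 → 12800 → 25600 — 3 stops higher (brighter).
Aperture: f/8 → f/11 → f/16 → f/22 — 3 stops smaller aperture (darker).
Net so far: 2 stops darker. Shutter speed: 1/4000 → 1/2000 → 1/1000.

1/1000s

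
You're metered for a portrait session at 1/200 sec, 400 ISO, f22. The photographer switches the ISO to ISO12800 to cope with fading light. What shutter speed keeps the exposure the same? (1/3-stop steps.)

1/6400s

ISO: 400 → 500 → 640 → 800 → 1000 → 1250 → 1600 → 2000 → 2500 → 3200 → 4000 → 5000 → 6400 → 8000 → 10000 → 12800 — 5 stops raised (brighter).
Need 5 stops darker from the shutter speed: 1/200 → 1/250 → 1/320 → 1/400 → 1/500 → 1/640 → 1/800 → 1/1000 → 1/1250 → 1/1600 → 1/2000 → 1/2500 → 1/3200 → 1/4000 → 1/5000 → 1/6400.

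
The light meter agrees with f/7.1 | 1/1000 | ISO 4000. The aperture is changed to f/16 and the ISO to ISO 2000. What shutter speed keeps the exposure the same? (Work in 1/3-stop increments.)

Aperture: f/7.1 → f/8 → f/9 → f/10 → f/11 → f/13 → f/14 → f/16 — 2 1/3 stops stopped down (darker).
ISO: 4000 → 3200 → 2500 → 2000 — 1 stop lower (darker).
Net change so far: 3 1/3 stops darker. Offset with the shutter speed: 1/1000 → 1/800 → 1/640 → 1/500 → 1/400 → 1/320 → 1/250 → 1/200 → 1/160 → 1/125 → 1/100.

1/100s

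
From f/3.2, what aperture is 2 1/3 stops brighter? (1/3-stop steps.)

f/1.4

Aperture: f/3.2 → f/2.8 → f/2.5 → f/2.2 → f/2 → f/1.8 → f/1.6 → f/1.4 — 2 1/3 stops opened up (brighter).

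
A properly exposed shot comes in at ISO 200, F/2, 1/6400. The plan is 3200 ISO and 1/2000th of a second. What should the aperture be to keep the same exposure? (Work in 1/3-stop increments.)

f/14

ISO: 200 → 250 → 320 → 400 → 500 → 640 → 800 → 1000 → 1250 → 1600 → 2000 → 2500 → 3200 — 4 stops higher (brighter).
Shutter speed: 1/6400 → 1/5000 → 1/4000 → 1/3200 → 1/2500 → 1/2000 — 1 2/3 stops longer (brighter).
Net change so far: 5 2/3 stops brighter. Offset with the aperture: f/2 → f/2.2 → f/2.5 → f/2.8 → f/3.2 → f/3.5 → f/4 → f/4.5 → f/5 → f/5.6 → f/6.3 → f/7.1 → f/8 → f/9 → f/10 → f/11 → f/13 → f/14.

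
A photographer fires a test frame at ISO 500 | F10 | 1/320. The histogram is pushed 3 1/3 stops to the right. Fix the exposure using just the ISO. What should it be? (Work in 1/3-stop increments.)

Overexposed by 3 1/3 stops → need 3 1/3 stops darker.
ISO: 500 → 400 → 320 → 250 → 200 → 160 → 125 → 100 → 80 → 64 → 50.

ISO 50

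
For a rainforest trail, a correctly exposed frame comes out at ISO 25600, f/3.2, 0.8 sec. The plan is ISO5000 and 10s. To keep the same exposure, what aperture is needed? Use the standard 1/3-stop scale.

ISO: 25600 → 20000 → 16000 → 12800 → 10000 → 8000 → 6400 → 5000 — 2 1/3 stops lower (darker).
Shutter speed: 0.8 → 1 → 1.3 → 1.6 → 2 → 2.5 → 3.2 → 4 → 5 → 6 → 8 → 10 — 3 2/3 stops slower (brighter).
Net change so far: 1 1/3 stops brighter. Offset with the aperture: f/3.2 → f/3.5 → f/4 → f/4.5 → f/5.

f/5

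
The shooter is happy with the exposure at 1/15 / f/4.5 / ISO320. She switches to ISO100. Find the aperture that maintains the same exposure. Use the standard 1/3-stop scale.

f/2.5

ISO: 320 → 250 → 200 → 160 → 125 → 100 — 1 2/3 stops lower (darker).
Need 1 2/3 stops brighter from the aperture: f/4.5 → f/4 → f/3.5 → f/3.2 → f/2.8 → f/2.5.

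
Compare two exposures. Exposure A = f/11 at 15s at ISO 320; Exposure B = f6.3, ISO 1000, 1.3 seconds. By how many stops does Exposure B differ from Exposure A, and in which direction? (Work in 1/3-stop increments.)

Aperture: f/11 → f/10 → f/9 → f/8 → f/7.1 → f/6.3 — 1 2/3 stops opened up (brighter).
Shutter speed: 15 → 13 → 10 → 8 → 6 → 5 → 4 → 3.2 → 2.5 → 2 → 1.6 → 1.3 — 3 2/3 stops shorter (darker).
ISO: 320 → 400 → 500 → 640 → 800 → 1000 — 1 2/3 stops raised (brighter).
Net: +1 2/3 −3 2/3 +1 2/3 = −1/3 stops.

1/3 stop darker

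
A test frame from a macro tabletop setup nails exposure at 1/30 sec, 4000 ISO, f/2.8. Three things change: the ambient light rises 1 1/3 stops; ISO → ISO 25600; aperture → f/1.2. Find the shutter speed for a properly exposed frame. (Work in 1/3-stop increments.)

Scene light: 1 1/3 stops brighter.
ISO: 4000 → 5000 → 6400 → 8000 → 10000 → 12800 → 16000 → 20000 → 25600 — 2 2/3 stops raised (brighter).
Aperture: f/2.8 → f/2.5 → f/2.2 → f/2 → f/1.8 → f/1.6 → f/1.4 → f/1.2 — 2 1/3 stops opened up (brighter).
Net so far: 6 1/3 stops brighter. Shutter speed: 1/30 → 1/40 → 1/50 → 1/60 → 1/80 → 1/100 → 1/125 → 1/160 → 1/200 → 1/250 → 1/320 → 1/400 → 1/500 → 1/640 → 1/800 → 1/1000 → 1/1250 → 1/1600 → 1/2000 → 1/2500.

1/2500s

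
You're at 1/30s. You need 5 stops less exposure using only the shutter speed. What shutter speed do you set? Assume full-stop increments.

1/1000s

Shutter speed: 1/30 → 1/60 → 1/125 → 1/250 → 1/500 → 1/1000 — 5 stops shorter (darker).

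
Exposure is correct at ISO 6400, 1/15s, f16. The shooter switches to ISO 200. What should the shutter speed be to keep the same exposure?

ISO: 6400 → 3200 → 1600 → 800 → 400 → 200 — 5 stops dropped (darker).
Need 5 stops brighter from the shutter speed: 1/15 → 1/8 → 1/4 → 1/2 → 1 → 2.

2 s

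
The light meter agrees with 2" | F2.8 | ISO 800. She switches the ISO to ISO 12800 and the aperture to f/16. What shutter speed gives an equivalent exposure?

4 s

ISO: 800 → 1600 → 3200 → 6400 → 12800 — 4 stops higher (brighter).
Aperture: f/2.8 → f/4 → f/5.6 → f/8 → f/11 → f/16 — 5 stops smaller aperture (darker).
Net change so far: 1 stop darker. Offset with the shutter speed: 2 → 4.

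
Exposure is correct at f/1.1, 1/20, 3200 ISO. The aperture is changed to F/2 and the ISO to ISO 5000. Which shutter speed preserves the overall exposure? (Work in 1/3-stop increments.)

Aperture: f/1.1 → f/1.2 → f/1.4 → f/1.6 → f/1.8 → f/2 — 1 2/3 stops stopped down (darker).
ISO: 3200 → 4000 → 5000 — 2/3 stop higher (brighter).
Net change so far: 1 stop darker. Offset with the shutter speed: 1/20 → 1/15 → 1/13 → 1/10.

1/10s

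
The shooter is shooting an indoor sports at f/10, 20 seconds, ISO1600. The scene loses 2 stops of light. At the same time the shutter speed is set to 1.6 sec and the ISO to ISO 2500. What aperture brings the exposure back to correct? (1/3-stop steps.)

f/1.8

Scene light: 2 stops darker.
Shutter speed: 20 → 15 → 13 → 10 → 8 → 6 → 5 → 4 → 3.2 → 2.5 → 2 → 1.6 — 3 2/3 stops faster (darker).
ISO: 1600 → 2000 → 2500 — 2/3 stop higher (brighter).
Net so far: 5 stops darker. Aperture: f/10 → f/9 → f/8 → f/7.1 → f/6.3 → f/5.6 → f/5 → f/4.5 → f/4 → f/3.5 → f/3.2 → f/2.8 → f/2.5 → f/2.2 → f/2 → f/1.8.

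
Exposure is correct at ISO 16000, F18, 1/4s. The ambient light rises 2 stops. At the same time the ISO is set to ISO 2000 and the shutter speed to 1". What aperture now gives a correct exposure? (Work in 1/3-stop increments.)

Scene light: 2 stops brighter.
ISO: 16000 → 12800 → 10000 → 8000 → 6400 → 5000 → 4000 → 3200 → 2500 → 2000 — 3 stops dropped (darker).
Shutter speed: 1/4 → 0.3 → 0.4 → 0.5 → 0.6 → 0.8 → 1 — 2 stops longer (brighter).
Net so far: 1 stop brighter. Aperture: f/18 → f/20 → f/22 → f/25.

f/25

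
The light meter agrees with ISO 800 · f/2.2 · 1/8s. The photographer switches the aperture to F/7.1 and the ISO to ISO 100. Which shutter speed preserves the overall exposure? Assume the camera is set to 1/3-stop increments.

Aperture: f/2.2 → f/2.5 → f/2.8 → f/3.2 → f/3.5 → f/4 → f/4.5 → f/5 → f/5.6 → f/6.3 → f/7.1 — 3 1/3 stops narrower (darker).
ISO: 800 → 640 → 500 → 400 → 320 → 250 → 200 → 160 → 125 → 100 — 3 stops dropped (darker).
Net change so far: 6 1/3 stops darker. Offset with the shutter speed: 1/8 → 1/6 → 1/5 → 1/4 → 0.3 → 0.4 → 0.5 → 0.6 → 0.8 → 1 → 1.3 → 1.6 → 2 → 2.5 → 3.2 → 4 → 5 → 6 → 8 → 10.

10 s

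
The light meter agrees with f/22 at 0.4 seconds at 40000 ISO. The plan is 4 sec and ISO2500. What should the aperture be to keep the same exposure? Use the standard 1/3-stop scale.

f/18

Shutter speed: 0.4 → 0.5 → 0.6 → 0.8 → 1 → 1.3 → 1.6 → 2 → 2.5 → 3.2 → 4 — 3 1/3 stops slower (brighter).
ISO: 40000 → 32000 → 25600 → 20000 → 16000 → 12800 → 10000 → 8000 → 6400 → 5000 → 4000 → 3200 → 2500 — 4 stops lower (darker).
Net change so far: 2/3 stop darker. Offset with the aperture: f/22 → f/20 → f/18.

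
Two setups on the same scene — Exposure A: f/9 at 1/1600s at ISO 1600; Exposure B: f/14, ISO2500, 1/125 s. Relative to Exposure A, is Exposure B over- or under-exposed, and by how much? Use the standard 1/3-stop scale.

Aperture: f/9 → f/10 → f/11 → f/13 → f/14 — 1 1/3 stops narrower (darker).
Shutter speed: 1/1600 → 1/1250 → 1/1000 → 1/800 → 1/640 → 1/500 → 1/400 → 1/320 → 1/250 → 1/200 → 1/160 → 1/125 — 3 2/3 stops longer (brighter).
ISO: 1600 → 2000 → 2500 — 2/3 stop raised (brighter).
Net: −1 1/3 +3 2/3 +2/3 = +3 stops.

3 stops brighter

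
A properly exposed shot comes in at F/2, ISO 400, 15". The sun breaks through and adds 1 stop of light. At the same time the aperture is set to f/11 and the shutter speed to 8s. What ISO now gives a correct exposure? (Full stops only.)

ISO 12800

Scene light: 1 stop brighter.
Aperture: f/2 → f/2.8 → f/4 → f/5.6 → f/8 → f/11 — 5 stops stopped down (darker).
Shutter speed: 15 → 8 — 1 stop shorter (darker).
Net so far: 5 stops darker. ISO: 400 → 800 → 1600 → 3200 → 6400 → 12800.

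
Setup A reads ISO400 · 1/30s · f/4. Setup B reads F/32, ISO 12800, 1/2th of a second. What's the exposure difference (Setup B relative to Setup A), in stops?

3 stops brighter

Aperture: f/4 → f/5.6 → f/8 → f/11 → f/16 → f/22 → f/32 — 6 stops smaller aperture (darker).
Shutter speed: 1/30 → 1/15 → 1/8 → 1/4 → 1/2 — 4 stops longer (brighter).
ISO: 400 → 800 → 1600 → 3200 → 6400 → 12800 — 5 stops raised (brighter).
Net: −6 +4 +5 = +3 stops.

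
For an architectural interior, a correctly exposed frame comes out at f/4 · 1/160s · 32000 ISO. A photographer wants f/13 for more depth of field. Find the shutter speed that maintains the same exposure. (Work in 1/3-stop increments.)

Aperture: f/4 → f/4.5 → f/5 → f/5.6 → f/6.3 → f/7.1 → f/8 → f/9 → f/10 → f/11 → f/13 — 3 1/3 stops smaller aperture (darker).
Need 3 1/3 stops brighter from the shutter speed: 1/160 → 1/125 → 1/100 → 1/80 → 1/60 → 1/50 → 1/40 → 1/30 → 1/25 → 1/20 → 1/15.

1/15s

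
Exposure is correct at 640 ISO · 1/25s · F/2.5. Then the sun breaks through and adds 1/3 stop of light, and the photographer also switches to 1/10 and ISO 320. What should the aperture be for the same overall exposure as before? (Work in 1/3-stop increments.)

f/3.2

Scene light: 1/3 stop brighter.
Shutter speed: 1/25 → 1/20 → 1/15 → 1/13 → 1/10 — 1 1/3 stops slower (brighter).
ISO: 640 → 500 → 400 → 320 — 1 stop lower (darker).
Net so far: 2/3 stop brighter. Aperture: f/2.5 → f/2.8 → f/3.2.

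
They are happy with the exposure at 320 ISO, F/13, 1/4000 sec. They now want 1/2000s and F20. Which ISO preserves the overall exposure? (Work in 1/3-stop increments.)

ISO 400

Shutter speed: 1/4000 → 1/3200 → 1/2500 → 1/2000 — 1 stop slower (brighter).
Aperture: f/13 → f/14 → f/16 → f/18 → f/20 — 1 1/3 stops smaller aperture (darker).
Net change so far: 1/3 stop darker. Offset with the ISO: 320 → 400.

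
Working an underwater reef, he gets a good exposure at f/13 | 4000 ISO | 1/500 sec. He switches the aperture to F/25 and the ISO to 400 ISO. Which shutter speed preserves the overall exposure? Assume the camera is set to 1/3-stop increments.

1/13s

Aperture: f/13 → f/14 → f/16 → f/18 → f/20 → f/22 → f/25 — 2 stops narrower (darker).
ISO: 4000 → 3200 → 2500 → 2000 → 1600 → 1250 → 1000 → 800 → 640 → 500 → 400 — 3 1/3 stops dropped (darker).
Net change so far: 5 1/3 stops darker. Offset with the shutter speed: 1/500 → 1/400 → 1/320 → 1/250 → 1/200 → 1/160 → 1/125 → 1/100 → 1/80 → 1/60 → 1/50 → 1/40 → 1/30 → 1/25 → 1/20 → 1/15 → 1/13.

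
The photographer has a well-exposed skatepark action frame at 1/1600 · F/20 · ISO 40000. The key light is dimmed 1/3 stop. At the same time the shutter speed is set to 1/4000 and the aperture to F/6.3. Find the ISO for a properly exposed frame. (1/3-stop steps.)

Scene light: 1/3 stop darker.
Shutter speed: 1/1600 → 1/2000 → 1/2500 → 1/3200 → 1/4000 — 1 1/3 stops faster (darker).
Aperture: f/20 → f/18 → f/16 → f/14 → f/13 → f/11 → f/10 → f/9 → f/8 → f/7.1 → f/6.3 — 3 1/3 stops larger aperture (brighter).
Net so far: 1 2/3 stops brighter. ISO: 40000 → 32000 → 25600 → 20000 → 16000 → 12800.

ISO 12800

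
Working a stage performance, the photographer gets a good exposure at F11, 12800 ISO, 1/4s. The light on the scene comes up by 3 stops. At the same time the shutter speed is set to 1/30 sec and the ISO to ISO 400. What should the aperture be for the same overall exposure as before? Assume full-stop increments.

Scene light: 3 stops brighter.
Shutter speed: 1/4 → 1/8 → 1/15 → 1/30 — 3 stops shorter (darker).
ISO: 12800 → 6400 → 3200 → 1600 → 800 → 400 — 5 stops dropped (darker).
Net so far: 5 stops darker. Aperture: f/11 → f/8 → f/5.6 → f/4 → f/2.8 → f/2.

f/2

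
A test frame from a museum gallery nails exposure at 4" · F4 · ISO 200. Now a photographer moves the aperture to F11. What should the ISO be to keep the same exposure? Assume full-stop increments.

ISO 1600

Aperture: f/4 → f/5.6 → f/8 → f/11 — 3 stops narrower (darker).
Need 3 stops brighter from the ISO: 200 → 400 → 800 → 1600.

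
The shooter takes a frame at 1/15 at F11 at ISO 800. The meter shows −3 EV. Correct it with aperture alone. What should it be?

f/4

Underexposed by 3 stops → need 3 stops brighter.
Aperture: f/11 → f/8 → f/5.6 → f/4.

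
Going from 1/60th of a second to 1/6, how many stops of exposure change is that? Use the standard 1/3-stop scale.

3 1/3 stops

1/60 → 1/50 → 1/40 → 1/30 → 1/25 → 1/20 → 1/15 → 1/13 → 1/10 → 1/8 → 1/6 — count the steps: 10 third-stops = 3 1/3 stops.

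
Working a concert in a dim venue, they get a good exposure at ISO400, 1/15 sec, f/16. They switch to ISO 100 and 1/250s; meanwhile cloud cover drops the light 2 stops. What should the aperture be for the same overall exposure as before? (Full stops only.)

Scene light: 2 stops darker.
ISO: 400 → 200 → 100 — 2 stops dropped (darker).
Shutter speed: 1/15 → 1/30 → 1/60 → 1/125 → 1/250 — 4 stops shorter (darker).
Net so far: 8 stops darker. Aperture: f/16 → f/11 → f/8 → f/5.6 → f/4 → f/2.8 → f/2 → f/1.4 → f/1.0.

f/1.0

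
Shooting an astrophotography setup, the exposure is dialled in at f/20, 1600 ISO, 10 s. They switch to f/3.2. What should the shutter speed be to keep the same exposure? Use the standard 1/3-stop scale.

Aperture: f/20 → f/18 → f/16 → f/14 → f/13 → f/11 → f/10 → f/9 → f/8 → f/7.1 → f/6.3 → f/5.6 → f/5 → f/4.5 → f/4 → f/3.5 → f/3.2 — 5 1/3 stops wider (brighter).
Need 5 1/3 stops darker from the shutter speed: 10 → 8 → 6 → 5 → 4 → 3.2 → 2.5 → 2 → 1.6 → 1.3 → 1 → 0.8 → 0.6 → 0.5 → 0.4 → 0.3 → 1/4.

1/4s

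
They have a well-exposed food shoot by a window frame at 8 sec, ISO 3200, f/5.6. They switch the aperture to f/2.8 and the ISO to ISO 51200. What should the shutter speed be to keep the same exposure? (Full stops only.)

Aperture: f/5.6 → f/4 → f/2.8 — 2 stops larger aperture (brighter).
ISO: 3200 → 6400 → 12800 → 25600 → 51200 — 4 stops higher (brighter).
Net change so far: 6 stops brighter. Offset with the shutter speed: 8 → 4 → 2 → 1 → 1/2 → 1/4 → 1/8.

1/8s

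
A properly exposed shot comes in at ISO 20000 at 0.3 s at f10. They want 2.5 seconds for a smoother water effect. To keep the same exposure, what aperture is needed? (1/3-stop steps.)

f/29

Shutter speed: 0.3 → 0.4 → 0.5 → 0.6 → 0.8 → 1 → 1.3 → 1.6 → 2 → 2.5 — 3 stops slower (brighter).
Need 3 stops darker from the aperture: f/10 → f/11 → f/13 → f/14 → f/16 → f/18 → f/20 → f/22 → f/25 → f/29.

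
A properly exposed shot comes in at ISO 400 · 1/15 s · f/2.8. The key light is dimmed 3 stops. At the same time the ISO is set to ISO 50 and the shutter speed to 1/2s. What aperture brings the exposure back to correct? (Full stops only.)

f/1.0

Scene light: 3 stops darker.
ISO: 400 → 200 → 100 → 50 — 3 stops lower (darker).
Shutter speed: 1/15 → 1/8 → 1/4 → 1/2 — 3 stops longer (brighter).
Net so far: 3 stops darker. Aperture: f/2.8 → f/2 → f/1.4 → f/1.0.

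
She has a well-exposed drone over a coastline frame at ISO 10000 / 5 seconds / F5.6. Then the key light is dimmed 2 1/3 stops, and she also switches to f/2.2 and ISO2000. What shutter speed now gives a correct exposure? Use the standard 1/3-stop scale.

20 s

Scene light: 2 1/3 stops darker.
Aperture: f/5.6 → f/5 → f/4.5 → f/4 → f/3.5 → f/3.2 → f/2.8 → f/2.5 → f/2.2 — 2 2/3 stops opened up (brighter).
ISO: 10000 → 8000 → 6400 → 5000 → 4000 → 3200 → 2500 → 2000 — 2 1/3 stops dropped (darker).
Net so far: 2 stops darker. Shutter speed: 5 → 6 → 8 → 10 → 13 → 15 → 20.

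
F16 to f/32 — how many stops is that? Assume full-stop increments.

f/16 → f/22 → f/32 — count the steps: 2 stops.

2 stops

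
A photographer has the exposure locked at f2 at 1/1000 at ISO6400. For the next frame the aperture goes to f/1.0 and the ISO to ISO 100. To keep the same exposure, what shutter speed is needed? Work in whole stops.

1/60s

Aperture: f/2 → f/1.4 → f/1.0 — 2 stops opened up (brighter).
ISO: 6400 → 3200 → 1600 → 800 → 400 → 200 → 100 — 6 stops dropped (darker).
Net change so far: 4 stops darker. Offset with the shutter speed: 1/1000 → 1/500 → 1/250 → 1/125 → 1/60.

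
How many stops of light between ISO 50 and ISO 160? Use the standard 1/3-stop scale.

1 2/3 stops

50 → 64 → 80 → 100 → 125 → 160 — count the steps: 5 third-stops = 1 2/3 stops.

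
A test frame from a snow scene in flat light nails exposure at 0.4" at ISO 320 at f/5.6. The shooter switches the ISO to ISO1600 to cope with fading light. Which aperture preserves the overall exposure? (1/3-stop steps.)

f/13

ISO: 320 → 400 → 500 → 640 → 800 → 1000 → 1250 → 1600 — 2 1/3 stops higher (brighter).
Need 2 1/3 stops darker from the aperture: f/5.6 → f/6.3 → f/7.1 → f/8 → f/9 → f/10 → f/11 → f/13.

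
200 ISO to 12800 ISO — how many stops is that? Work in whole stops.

6 stops

200 → 400 → 800 → 1600 → 3200 → 6400 → 12800 — count the steps: 6 stops.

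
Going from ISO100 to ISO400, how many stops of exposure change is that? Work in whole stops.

100 → 200 → 400 — count the steps: 2 stops.

2 stops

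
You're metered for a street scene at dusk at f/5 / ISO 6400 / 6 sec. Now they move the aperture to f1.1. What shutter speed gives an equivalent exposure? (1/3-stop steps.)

Aperture: f/5 → f/4.5 → f/4 → f/3.5 → f/3.2 → f/2.8 → f/2.5 → f/2.2 → f/2 → f/1.8 → f/1.6 → f/1.4 → f/1.2 → f/1.1 — 4 1/3 stops larger aperture (brighter).
Need 4 1/3 stops darker from the shutter speed: 6 → 5 → 4 → 3.2 → 2.5 → 2 → 1.6 → 1.3 → 1 → 0.8 → 0.6 → 0.5 → 0.4 → 0.3.

0.3 s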